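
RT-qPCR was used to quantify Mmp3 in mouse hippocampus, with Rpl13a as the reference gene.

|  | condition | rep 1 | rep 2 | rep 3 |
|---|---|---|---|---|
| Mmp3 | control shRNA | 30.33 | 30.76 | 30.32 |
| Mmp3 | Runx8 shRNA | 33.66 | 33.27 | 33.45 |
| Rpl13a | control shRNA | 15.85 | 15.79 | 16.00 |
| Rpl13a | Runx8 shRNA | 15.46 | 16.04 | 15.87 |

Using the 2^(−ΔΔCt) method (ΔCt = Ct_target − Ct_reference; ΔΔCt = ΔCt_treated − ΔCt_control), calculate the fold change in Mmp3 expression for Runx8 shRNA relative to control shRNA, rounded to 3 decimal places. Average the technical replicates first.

0.118

Mean Ct: Mmp3 control shRNA 30.470; Mmp3 Runx8 shRNA 33.460; Rpl13a control shRNA 15.880; Rpl13a Runx8 shRNA 15.790
ΔCt(control shRNA) = 30.470 − 15.880 = 14.590
ΔCt(Runx8 shRNA) = 33.460 − 15.790 = 17.670
ΔΔCt = 17.670 − 14.590 = 3.080
Fold change = 2^(−3.080) = 0.1183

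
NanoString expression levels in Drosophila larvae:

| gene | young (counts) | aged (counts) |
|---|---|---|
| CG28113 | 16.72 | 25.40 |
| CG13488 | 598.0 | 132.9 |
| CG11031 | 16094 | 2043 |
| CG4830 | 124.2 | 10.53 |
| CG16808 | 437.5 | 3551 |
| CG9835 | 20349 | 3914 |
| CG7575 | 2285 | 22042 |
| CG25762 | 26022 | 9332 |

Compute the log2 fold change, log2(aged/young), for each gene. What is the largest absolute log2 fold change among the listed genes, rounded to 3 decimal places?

log2(25.40/16.72) = 0.603  (CG28113)
log2(132.9/598.0) = -2.170  (CG13488)
log2(2043/16094) = -2.978  (CG11031)
log2(10.53/124.2) = -3.560  (CG4830)
log2(3551/437.5) = 3.021  (CG16808)
log2(3914/20349) = -2.378  (CG9835)
log2(22042/2285) = 3.270  (CG7575)
log2(9332/26022) = -1.479  (CG25762)
The largest magnitude belongs to CG4830.

3.560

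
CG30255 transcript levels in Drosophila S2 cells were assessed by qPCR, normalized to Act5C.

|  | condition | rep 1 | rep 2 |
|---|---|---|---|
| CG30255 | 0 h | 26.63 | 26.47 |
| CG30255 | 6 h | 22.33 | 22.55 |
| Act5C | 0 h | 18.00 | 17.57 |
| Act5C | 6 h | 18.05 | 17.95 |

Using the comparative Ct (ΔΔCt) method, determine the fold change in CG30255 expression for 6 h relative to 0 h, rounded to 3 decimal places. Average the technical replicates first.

20.043

Mean Ct: CG30255 0 h 26.550; CG30255 6 h 22.440; Act5C 0 h 17.785; Act5C 6 h 18.000
ΔCt(0 h) = 26.550 − 17.785 = 8.765
ΔCt(6 h) = 22.440 − 18.000 = 4.440
ΔΔCt = 4.440 − 8.765 = -4.325
Fold change = 2^(−(-4.325)) = 2^4.325 = 20.0426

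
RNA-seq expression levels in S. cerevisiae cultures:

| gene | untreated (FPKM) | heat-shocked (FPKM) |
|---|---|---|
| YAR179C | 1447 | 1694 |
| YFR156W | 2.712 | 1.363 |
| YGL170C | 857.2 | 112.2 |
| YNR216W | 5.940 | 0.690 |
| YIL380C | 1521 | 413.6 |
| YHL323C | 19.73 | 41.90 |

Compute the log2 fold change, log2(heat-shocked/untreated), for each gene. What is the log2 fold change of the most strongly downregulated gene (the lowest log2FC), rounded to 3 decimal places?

log2(1694/1447) = 0.227  (YAR179C)
log2(1.363/2.712) = -0.993  (YFR156W)
log2(112.2/857.2) = -2.934  (YGL170C)
log2(0.690/5.940) = -3.106  (YNR216W)
log2(413.6/1521) = -1.879  (YIL380C)
log2(41.90/19.73) = 1.087  (YHL323C)
YNR216W is most strongly downregulated.

-3.106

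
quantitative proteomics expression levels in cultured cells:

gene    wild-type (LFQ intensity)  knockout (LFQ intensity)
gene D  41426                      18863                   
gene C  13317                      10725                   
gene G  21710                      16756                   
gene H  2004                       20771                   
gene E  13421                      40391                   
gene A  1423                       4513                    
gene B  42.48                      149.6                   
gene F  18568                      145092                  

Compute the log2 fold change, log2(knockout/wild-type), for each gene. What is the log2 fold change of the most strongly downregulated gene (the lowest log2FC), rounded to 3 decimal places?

log2(18863/41426) = -1.135  (gene D)
log2(10725/13317) = -0.312  (gene C)
log2(16756/21710) = -0.374  (gene G)
log2(20771/2004) = 3.374  (gene H)
log2(40391/13421) = 1.590  (gene E)
log2(4513/1423) = 1.665  (gene A)
log2(149.6/42.48) = 1.816  (gene B)
log2(145092/18568) = 2.966  (gene F)
gene D is most strongly downregulated.

-1.135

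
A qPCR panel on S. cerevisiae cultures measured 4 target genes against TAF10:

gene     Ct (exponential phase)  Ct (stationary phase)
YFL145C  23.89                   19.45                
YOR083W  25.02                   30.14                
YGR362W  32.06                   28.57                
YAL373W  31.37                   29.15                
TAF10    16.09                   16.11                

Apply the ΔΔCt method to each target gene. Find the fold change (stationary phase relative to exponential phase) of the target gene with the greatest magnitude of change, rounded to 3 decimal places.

0.029

YFL145C: ΔΔCt = (19.45−16.11) − (23.89−16.09) = 3.34 − 7.80 = -4.46; fold change = 2^4.46 = 22.009
YOR083W: ΔΔCt = (30.14−16.11) − (25.02−16.09) = 14.03 − 8.93 = 5.10; fold change = 2^-5.10 = 0.029
YGR362W: ΔΔCt = (28.57−16.11) − (32.06−16.09) = 12.46 − 15.97 = -3.51; fold change = 2^3.51 = 11.392
YAL373W: ΔΔCt = (29.15−16.11) − (31.37−16.09) = 13.04 − 15.28 = -2.24; fold change = 2^2.24 = 4.724
YOR083W has the largest |ΔΔCt| = 5.10.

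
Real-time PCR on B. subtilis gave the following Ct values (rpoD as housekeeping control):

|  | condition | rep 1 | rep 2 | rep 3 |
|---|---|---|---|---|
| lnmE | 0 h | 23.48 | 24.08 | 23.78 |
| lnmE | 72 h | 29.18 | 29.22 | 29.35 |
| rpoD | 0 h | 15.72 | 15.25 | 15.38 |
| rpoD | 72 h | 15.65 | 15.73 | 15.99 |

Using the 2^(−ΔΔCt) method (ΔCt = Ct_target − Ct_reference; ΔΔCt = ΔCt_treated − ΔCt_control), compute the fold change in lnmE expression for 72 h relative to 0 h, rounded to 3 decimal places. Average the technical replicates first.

0.029

Mean Ct: lnmE 0 h 23.780; lnmE 72 h 29.250; rpoD 0 h 15.450; rpoD 72 h 15.790
ΔCt(0 h) = 23.780 − 15.450 = 8.330
ΔCt(72 h) = 29.250 − 15.790 = 13.460
ΔΔCt = 13.460 − 8.330 = 5.130
Fold change = 2^(−5.130) = 0.0286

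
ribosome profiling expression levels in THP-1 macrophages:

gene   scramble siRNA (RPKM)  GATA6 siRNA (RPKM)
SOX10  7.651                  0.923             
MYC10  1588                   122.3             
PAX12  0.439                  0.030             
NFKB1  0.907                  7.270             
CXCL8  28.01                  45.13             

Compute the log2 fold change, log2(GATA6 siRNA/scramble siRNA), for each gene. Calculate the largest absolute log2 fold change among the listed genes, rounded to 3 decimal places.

3.871

log2(0.923/7.651) = -3.051  (SOX10)
log2(122.3/1588) = -3.699  (MYC10)
log2(0.030/0.439) = -3.871  (PAX12)
log2(7.270/0.907) = 3.003  (NFKB1)
log2(45.13/28.01) = 0.688  (CXCL8)
The largest magnitude belongs to PAX12.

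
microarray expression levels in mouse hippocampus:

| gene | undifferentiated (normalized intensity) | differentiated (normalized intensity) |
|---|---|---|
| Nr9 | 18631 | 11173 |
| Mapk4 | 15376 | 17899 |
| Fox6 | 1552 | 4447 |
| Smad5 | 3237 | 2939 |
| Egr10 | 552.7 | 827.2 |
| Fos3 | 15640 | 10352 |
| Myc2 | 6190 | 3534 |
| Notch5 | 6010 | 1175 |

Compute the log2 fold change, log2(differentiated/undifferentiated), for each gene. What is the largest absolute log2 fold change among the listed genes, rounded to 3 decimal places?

log2(11173/18631) = -0.738  (Nr9)
log2(17899/15376) = 0.219  (Mapk4)
log2(4447/1552) = 1.519  (Fox6)
log2(2939/3237) = -0.139  (Smad5)
log2(827.2/552.7) = 0.582  (Egr10)
log2(10352/15640) = -0.595  (Fos3)
log2(3534/6190) = -0.809  (Myc2)
log2(1175/6010) = -2.355  (Notch5)
The largest magnitude belongs to Notch5.

2.355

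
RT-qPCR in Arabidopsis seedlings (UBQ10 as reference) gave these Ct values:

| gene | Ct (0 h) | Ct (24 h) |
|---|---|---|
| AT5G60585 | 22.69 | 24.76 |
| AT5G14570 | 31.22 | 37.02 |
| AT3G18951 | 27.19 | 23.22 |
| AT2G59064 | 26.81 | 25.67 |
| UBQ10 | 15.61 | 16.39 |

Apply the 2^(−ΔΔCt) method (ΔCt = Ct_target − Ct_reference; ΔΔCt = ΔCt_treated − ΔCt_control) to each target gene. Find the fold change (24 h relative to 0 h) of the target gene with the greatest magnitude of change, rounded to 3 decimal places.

0.031

AT5G60585: ΔΔCt = (24.76−16.39) − (22.69−15.61) = 8.37 − 7.08 = 1.29; fold change = 2^-1.29 = 0.409
AT5G14570: ΔΔCt = (37.02−16.39) − (31.22−15.61) = 20.63 − 15.61 = 5.02; fold change = 2^-5.02 = 0.031
AT3G18951: ΔΔCt = (23.22−16.39) − (27.19−15.61) = 6.83 − 11.58 = -4.75; fold change = 2^4.75 = 26.909
AT2G59064: ΔΔCt = (25.67−16.39) − (26.81−15.61) = 9.28 − 11.20 = -1.92; fold change = 2^1.92 = 3.784
AT5G14570 has the largest |ΔΔCt| = 5.02.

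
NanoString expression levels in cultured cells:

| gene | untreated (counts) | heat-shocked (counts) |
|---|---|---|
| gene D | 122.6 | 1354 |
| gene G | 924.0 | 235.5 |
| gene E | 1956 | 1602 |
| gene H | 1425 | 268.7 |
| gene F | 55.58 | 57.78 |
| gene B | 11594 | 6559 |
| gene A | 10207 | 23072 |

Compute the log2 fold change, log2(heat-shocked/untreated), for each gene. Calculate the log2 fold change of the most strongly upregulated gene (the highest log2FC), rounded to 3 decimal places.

log2(1354/122.6) = 3.465  (gene D)
log2(235.5/924.0) = -1.972  (gene G)
log2(1602/1956) = -0.288  (gene E)
log2(268.7/1425) = -2.407  (gene H)
log2(57.78/55.58) = 0.056  (gene F)
log2(6559/11594) = -0.822  (gene B)
log2(23072/10207) = 1.177  (gene A)
gene D is most strongly upregulated.

3.465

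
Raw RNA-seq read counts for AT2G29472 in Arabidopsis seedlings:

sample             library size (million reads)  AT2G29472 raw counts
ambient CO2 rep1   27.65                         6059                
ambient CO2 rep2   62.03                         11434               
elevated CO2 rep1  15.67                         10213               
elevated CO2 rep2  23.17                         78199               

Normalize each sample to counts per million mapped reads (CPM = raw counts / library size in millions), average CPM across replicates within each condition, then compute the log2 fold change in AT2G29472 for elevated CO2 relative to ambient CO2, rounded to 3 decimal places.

CPM(ambient CO2 rep1) = 6059 / 27.65 = 219.1320
CPM(ambient CO2 rep2) = 11434 / 62.03 = 184.3302
CPM(elevated CO2 rep1) = 10213 / 15.67 = 651.7549
CPM(elevated CO2 rep2) = 78199 / 23.17 = 3375.0108
mean CPM(ambient CO2) = 201.7311; mean CPM(elevated CO2) = 2013.3829
Fold change = 2013.3829 / 201.7311 = 9.98053
log2(9.98053) = 3.3191

3.319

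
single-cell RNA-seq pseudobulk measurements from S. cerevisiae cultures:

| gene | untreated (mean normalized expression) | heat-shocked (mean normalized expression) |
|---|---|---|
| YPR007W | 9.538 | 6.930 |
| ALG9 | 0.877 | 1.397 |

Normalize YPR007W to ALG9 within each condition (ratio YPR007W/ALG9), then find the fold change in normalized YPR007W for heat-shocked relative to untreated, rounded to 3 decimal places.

YPR007W/ALG9 (untreated) = 9.538 / 0.877 = 10.876
YPR007W/ALG9 (heat-shocked) = 6.930 / 1.397 = 4.9606
Fold change = 4.9606 / 10.876 = 0.4561

0.456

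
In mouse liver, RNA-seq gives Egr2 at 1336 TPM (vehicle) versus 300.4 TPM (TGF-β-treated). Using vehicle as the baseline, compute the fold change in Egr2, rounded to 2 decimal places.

0.22

Fold change = 300.4 / 1336 = 0.225
Egr2 is downregulated.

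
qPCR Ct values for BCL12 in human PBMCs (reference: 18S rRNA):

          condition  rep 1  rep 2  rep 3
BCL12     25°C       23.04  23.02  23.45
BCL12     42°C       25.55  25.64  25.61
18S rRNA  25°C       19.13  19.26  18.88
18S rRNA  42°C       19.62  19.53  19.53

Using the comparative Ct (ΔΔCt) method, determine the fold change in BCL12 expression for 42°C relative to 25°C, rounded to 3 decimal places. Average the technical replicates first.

Mean Ct: BCL12 25°C 23.170; BCL12 42°C 25.600; 18S rRNA 25°C 19.090; 18S rRNA 42°C 19.560
ΔCt(25°C) = 23.170 − 19.090 = 4.080
ΔCt(42°C) = 25.600 − 19.560 = 6.040
ΔΔCt = 6.040 − 4.080 = 1.960
Fold change = 2^(−1.960) = 0.2570

0.257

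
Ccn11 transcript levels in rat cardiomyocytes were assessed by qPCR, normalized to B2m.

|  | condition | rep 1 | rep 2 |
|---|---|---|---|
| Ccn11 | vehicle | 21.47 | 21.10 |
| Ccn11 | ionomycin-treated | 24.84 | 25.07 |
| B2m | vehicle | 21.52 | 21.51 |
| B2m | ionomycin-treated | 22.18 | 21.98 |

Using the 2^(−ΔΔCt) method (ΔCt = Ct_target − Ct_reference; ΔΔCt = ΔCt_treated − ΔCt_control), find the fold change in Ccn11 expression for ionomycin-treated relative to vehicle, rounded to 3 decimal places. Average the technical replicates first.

0.116

Mean Ct: Ccn11 vehicle 21.285; Ccn11 ionomycin-treated 24.955; B2m vehicle 21.515; B2m ionomycin-treated 22.080
ΔCt(vehicle) = 21.285 − 21.515 = -0.230
ΔCt(ionomycin-treated) = 24.955 − 22.080 = 2.875
ΔΔCt = 2.875 − (-0.230) = 3.105
Fold change = 2^(−3.105) = 0.1162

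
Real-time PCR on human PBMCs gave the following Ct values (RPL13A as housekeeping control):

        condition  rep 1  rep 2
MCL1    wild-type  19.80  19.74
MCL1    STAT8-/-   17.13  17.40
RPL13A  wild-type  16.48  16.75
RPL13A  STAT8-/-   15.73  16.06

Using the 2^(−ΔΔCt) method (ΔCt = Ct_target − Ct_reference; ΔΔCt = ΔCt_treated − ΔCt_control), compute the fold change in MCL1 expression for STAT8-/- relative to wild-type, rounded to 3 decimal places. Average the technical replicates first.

Mean Ct: MCL1 wild-type 19.770; MCL1 STAT8-/- 17.265; RPL13A wild-type 16.615; RPL13A STAT8-/- 15.895
ΔCt(wild-type) = 19.770 − 16.615 = 3.155
ΔCt(STAT8-/-) = 17.265 − 15.895 = 1.370
ΔΔCt = 1.370 − 3.155 = -1.785
Fold change = 2^(−(-1.785)) = 2^1.785 = 3.4462

3.446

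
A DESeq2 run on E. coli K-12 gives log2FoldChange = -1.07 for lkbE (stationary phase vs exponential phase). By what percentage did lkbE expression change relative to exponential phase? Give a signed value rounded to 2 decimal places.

-52.37%

Fold change = 2^(-1.07) = 0.4763
Percent change = (FC − 1) × 100% = (0.4763 − 1) × 100 = -52.37%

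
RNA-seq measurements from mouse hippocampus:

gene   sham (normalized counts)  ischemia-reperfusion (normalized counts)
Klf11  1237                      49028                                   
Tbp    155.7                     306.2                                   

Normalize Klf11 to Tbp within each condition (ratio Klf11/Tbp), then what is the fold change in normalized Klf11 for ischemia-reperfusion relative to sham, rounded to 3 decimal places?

20.154

Klf11/Tbp (sham) = 1237 / 155.7 = 7.9448
Klf11/Tbp (ischemia-reperfusion) = 49028 / 306.2 = 160.12
Fold change = 160.12 / 7.9448 = 20.1538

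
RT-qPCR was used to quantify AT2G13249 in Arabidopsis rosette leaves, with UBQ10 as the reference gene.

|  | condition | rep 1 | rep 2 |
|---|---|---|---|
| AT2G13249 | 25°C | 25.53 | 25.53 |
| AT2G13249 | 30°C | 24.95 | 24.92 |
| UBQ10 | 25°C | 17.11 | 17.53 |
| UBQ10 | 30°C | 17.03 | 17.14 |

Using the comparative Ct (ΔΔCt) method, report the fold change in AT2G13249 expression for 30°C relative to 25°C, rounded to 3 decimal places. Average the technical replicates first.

1.283

Mean Ct: AT2G13249 25°C 25.530; AT2G13249 30°C 24.935; UBQ10 25°C 17.320; UBQ10 30°C 17.085
ΔCt(25°C) = 25.530 − 17.320 = 8.210
ΔCt(30°C) = 24.935 − 17.085 = 7.850
ΔΔCt = 7.850 − 8.210 = -0.360
Fold change = 2^(−(-0.360)) = 2^0.360 = 1.2834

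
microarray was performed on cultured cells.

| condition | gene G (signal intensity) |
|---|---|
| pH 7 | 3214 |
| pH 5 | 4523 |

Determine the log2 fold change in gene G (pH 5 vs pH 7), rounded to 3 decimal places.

Fold change = 4523 / 3214 = 1.4073
log2(1.4073) = 0.4929

0.493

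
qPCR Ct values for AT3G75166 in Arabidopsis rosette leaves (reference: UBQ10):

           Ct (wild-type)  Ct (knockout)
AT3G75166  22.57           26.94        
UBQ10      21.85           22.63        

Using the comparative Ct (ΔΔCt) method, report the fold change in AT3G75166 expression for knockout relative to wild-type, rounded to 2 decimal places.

ΔCt(wild-type) = 22.570 − 21.850 = 0.720
ΔCt(knockout) = 26.940 − 22.630 = 4.310
ΔΔCt = 4.310 − 0.720 = 3.590
Fold change = 2^(−3.590) = 0.083

0.08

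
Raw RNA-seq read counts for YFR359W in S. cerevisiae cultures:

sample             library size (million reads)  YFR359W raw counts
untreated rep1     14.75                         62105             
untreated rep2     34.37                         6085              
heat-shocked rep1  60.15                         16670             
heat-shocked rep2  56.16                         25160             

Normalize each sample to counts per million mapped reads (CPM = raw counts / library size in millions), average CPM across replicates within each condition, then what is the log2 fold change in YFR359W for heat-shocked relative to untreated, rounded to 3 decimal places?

CPM(untreated rep1) = 62105 / 14.75 = 4210.5085
CPM(untreated rep2) = 6085 / 34.37 = 177.0439
CPM(heat-shocked rep1) = 16670 / 60.15 = 277.1405
CPM(heat-shocked rep2) = 25160 / 56.16 = 448.0057
mean CPM(untreated) = 2193.7762; mean CPM(heat-shocked) = 362.5731
Fold change = 362.5731 / 2193.7762 = 0.16527
log2(0.16527) = -2.5971

-2.597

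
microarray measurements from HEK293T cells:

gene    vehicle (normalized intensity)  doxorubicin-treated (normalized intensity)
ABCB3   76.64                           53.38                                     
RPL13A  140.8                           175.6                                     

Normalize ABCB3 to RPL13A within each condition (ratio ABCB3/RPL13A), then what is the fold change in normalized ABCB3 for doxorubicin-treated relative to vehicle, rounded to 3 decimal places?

0.558

ABCB3/RPL13A (vehicle) = 76.64 / 140.8 = 0.54432
ABCB3/RPL13A (doxorubicin-treated) = 53.38 / 175.6 = 0.30399
Fold change = 0.30399 / 0.54432 = 0.5585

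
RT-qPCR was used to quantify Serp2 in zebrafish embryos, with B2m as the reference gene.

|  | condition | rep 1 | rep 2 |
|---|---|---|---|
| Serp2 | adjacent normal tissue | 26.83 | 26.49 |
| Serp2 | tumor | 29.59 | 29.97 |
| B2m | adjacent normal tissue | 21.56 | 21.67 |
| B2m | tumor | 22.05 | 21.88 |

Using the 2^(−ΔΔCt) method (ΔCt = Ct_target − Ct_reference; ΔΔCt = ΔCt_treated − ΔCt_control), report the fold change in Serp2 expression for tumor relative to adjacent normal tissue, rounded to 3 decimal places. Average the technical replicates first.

0.147

Mean Ct: Serp2 adjacent normal tissue 26.660; Serp2 tumor 29.780; B2m adjacent normal tissue 21.615; B2m tumor 21.965
ΔCt(adjacent normal tissue) = 26.660 − 21.615 = 5.045
ΔCt(tumor) = 29.780 − 21.965 = 7.815
ΔΔCt = 7.815 − 5.045 = 2.770
Fold change = 2^(−2.770) = 0.1466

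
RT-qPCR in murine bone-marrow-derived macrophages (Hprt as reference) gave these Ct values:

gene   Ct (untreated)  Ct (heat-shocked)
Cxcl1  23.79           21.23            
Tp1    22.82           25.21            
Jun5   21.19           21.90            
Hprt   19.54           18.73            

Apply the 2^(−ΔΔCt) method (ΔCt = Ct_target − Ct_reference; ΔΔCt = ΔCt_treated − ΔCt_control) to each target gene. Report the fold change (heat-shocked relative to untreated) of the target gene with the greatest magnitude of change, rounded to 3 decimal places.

Cxcl1: ΔΔCt = (21.23−18.73) − (23.79−19.54) = 2.50 − 4.25 = -1.75; fold change = 2^1.75 = 3.364
Tp1: ΔΔCt = (25.21−18.73) − (22.82−19.54) = 6.48 − 3.28 = 3.20; fold change = 2^-3.20 = 0.109
Jun5: ΔΔCt = (21.90−18.73) − (21.19−19.54) = 3.17 − 1.65 = 1.52; fold change = 2^-1.52 = 0.349
Tp1 has the largest |ΔΔCt| = 3.20.

0.109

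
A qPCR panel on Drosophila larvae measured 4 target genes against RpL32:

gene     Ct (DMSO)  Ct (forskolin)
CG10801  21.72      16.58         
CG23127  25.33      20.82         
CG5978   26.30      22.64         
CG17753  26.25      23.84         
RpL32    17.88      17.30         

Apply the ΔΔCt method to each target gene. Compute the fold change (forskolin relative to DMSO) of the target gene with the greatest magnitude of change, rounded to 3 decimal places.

23.588

CG10801: ΔΔCt = (16.58−17.30) − (21.72−17.88) = -0.72 − 3.84 = -4.56; fold change = 2^4.56 = 23.588
CG23127: ΔΔCt = (20.82−17.30) − (25.33−17.88) = 3.52 − 7.45 = -3.93; fold change = 2^3.93 = 15.242
CG5978: ΔΔCt = (22.64−17.30) − (26.30−17.88) = 5.34 − 8.42 = -3.08; fold change = 2^3.08 = 8.456
CG17753: ΔΔCt = (23.84−17.30) − (26.25−17.88) = 6.54 − 8.37 = -1.83; fold change = 2^1.83 = 3.555
CG10801 has the largest |ΔΔCt| = 4.56.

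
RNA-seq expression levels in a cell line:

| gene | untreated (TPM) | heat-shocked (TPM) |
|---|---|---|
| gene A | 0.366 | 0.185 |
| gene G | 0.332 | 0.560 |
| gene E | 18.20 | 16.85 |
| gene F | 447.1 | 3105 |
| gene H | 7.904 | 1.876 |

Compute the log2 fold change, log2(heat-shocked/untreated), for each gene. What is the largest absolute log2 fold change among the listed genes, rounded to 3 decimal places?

log2(0.185/0.366) = -0.984  (gene A)
log2(0.560/0.332) = 0.754  (gene G)
log2(16.85/18.20) = -0.111  (gene E)
log2(3105/447.1) = 2.796  (gene F)
log2(1.876/7.904) = -2.075  (gene H)
The largest magnitude belongs to gene F.

2.796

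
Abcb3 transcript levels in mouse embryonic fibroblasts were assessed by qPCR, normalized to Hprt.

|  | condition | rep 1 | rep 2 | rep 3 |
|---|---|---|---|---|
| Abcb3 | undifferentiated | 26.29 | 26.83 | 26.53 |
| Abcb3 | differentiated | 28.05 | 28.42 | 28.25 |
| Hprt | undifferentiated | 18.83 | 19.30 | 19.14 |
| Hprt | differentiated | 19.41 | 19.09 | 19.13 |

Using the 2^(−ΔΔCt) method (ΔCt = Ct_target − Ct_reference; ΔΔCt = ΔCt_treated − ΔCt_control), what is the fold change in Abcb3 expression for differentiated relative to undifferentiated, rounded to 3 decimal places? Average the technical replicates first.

Mean Ct: Abcb3 undifferentiated 26.550; Abcb3 differentiated 28.240; Hprt undifferentiated 19.090; Hprt differentiated 19.210
ΔCt(undifferentiated) = 26.550 − 19.090 = 7.460
ΔCt(differentiated) = 28.240 − 19.210 = 9.030
ΔΔCt = 9.030 − 7.460 = 1.570
Fold change = 2^(−1.570) = 0.3368

0.337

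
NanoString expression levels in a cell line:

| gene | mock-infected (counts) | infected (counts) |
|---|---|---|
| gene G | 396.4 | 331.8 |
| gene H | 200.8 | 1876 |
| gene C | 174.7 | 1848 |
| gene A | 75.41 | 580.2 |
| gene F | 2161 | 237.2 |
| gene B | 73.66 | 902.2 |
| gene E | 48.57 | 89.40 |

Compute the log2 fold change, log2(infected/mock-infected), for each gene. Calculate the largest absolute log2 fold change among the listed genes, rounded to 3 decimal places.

3.614

log2(331.8/396.4) = -0.257  (gene G)
log2(1876/200.8) = 3.224  (gene H)
log2(1848/174.7) = 3.403  (gene C)
log2(580.2/75.41) = 2.944  (gene A)
log2(237.2/2161) = -3.188  (gene F)
log2(902.2/73.66) = 3.614  (gene B)
log2(89.40/48.57) = 0.880  (gene E)
The largest magnitude belongs to gene B.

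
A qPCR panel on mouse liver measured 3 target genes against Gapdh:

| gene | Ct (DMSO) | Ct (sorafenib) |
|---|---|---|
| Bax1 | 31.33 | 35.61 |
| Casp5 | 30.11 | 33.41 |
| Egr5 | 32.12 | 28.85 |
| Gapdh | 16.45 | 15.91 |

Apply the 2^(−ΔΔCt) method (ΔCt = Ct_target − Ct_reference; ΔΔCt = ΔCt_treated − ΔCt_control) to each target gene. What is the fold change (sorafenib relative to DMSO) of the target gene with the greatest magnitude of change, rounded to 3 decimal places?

Bax1: ΔΔCt = (35.61−15.91) − (31.33−16.45) = 19.70 − 14.88 = 4.82; fold change = 2^-4.82 = 0.035
Casp5: ΔΔCt = (33.41−15.91) − (30.11−16.45) = 17.50 − 13.66 = 3.84; fold change = 2^-3.84 = 0.070
Egr5: ΔΔCt = (28.85−15.91) − (32.12−16.45) = 12.94 − 15.67 = -2.73; fold change = 2^2.73 = 6.635
Bax1 has the largest |ΔΔCt| = 4.82.

0.035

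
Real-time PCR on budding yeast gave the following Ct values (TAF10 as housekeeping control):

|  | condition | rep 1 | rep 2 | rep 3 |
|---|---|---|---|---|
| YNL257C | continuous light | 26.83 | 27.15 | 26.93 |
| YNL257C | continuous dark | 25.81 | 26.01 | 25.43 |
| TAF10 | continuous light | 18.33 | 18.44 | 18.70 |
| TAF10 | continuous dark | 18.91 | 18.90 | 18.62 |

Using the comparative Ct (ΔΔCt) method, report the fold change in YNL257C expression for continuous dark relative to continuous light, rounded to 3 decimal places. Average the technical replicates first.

2.908

Mean Ct: YNL257C continuous light 26.970; YNL257C continuous dark 25.750; TAF10 continuous light 18.490; TAF10 continuous dark 18.810
ΔCt(continuous light) = 26.970 − 18.490 = 8.480
ΔCt(continuous dark) = 25.750 − 18.810 = 6.940
ΔΔCt = 6.940 − 8.480 = -1.540
Fold change = 2^(−(-1.540)) = 2^1.540 = 2.9079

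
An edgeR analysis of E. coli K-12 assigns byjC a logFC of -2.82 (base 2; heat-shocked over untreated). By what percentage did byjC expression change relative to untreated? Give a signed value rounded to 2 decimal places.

Fold change = 2^(-2.82) = 0.1416
Percent change = (FC − 1) × 100% = (0.1416 − 1) × 100 = -85.84%

-85.84%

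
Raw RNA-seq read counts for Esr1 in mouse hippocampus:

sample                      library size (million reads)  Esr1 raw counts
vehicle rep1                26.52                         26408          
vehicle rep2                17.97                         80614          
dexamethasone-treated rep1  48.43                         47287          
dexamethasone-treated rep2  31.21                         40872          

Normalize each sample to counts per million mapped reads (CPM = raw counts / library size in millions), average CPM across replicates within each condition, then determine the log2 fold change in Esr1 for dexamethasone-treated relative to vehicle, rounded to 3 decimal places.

-1.262

CPM(vehicle rep1) = 26408 / 26.52 = 995.7768
CPM(vehicle rep2) = 80614 / 17.97 = 4486.0323
CPM(dexamethasone-treated rep1) = 47287 / 48.43 = 976.3989
CPM(dexamethasone-treated rep2) = 40872 / 31.21 = 1309.5803
mean CPM(vehicle) = 2740.9045; mean CPM(dexamethasone-treated) = 1142.9896
Fold change = 1142.9896 / 2740.9045 = 0.41701
log2(0.41701) = -1.2618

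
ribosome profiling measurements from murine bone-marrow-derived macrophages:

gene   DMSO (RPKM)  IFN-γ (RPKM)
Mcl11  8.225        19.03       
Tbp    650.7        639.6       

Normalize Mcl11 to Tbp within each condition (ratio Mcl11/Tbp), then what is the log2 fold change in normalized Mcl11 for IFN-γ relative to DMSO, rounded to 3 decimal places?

Mcl11/Tbp (DMSO) = 8.225 / 650.7 = 0.01264
Mcl11/Tbp (IFN-γ) = 19.03 / 639.6 = 0.029753
Fold change = 0.029753 / 0.01264 = 2.3538
log2(2.3538) = 1.2350

1.235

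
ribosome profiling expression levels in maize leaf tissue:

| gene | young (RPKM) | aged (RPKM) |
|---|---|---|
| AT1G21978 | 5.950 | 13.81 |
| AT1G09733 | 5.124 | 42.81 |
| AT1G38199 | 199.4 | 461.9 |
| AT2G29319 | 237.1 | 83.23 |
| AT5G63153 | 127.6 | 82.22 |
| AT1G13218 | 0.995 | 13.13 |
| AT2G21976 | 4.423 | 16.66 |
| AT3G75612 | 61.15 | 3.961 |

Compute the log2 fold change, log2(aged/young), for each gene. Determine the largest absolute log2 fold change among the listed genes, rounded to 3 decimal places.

log2(13.81/5.950) = 1.215  (AT1G21978)
log2(42.81/5.124) = 3.063  (AT1G09733)
log2(461.9/199.4) = 1.212  (AT1G38199)
log2(83.23/237.1) = -1.510  (AT2G29319)
log2(82.22/127.6) = -0.634  (AT5G63153)
log2(13.13/0.995) = 3.722  (AT1G13218)
log2(16.66/4.423) = 1.913  (AT2G21976)
log2(3.961/61.15) = -3.948  (AT3G75612)
The largest magnitude belongs to AT3G75612.

3.948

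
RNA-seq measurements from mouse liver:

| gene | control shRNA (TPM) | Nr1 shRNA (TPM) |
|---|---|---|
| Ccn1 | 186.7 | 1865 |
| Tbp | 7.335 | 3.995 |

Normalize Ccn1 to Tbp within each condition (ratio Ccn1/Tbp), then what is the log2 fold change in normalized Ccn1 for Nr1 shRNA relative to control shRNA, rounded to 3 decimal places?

4.197

Ccn1/Tbp (control shRNA) = 186.7 / 7.335 = 25.453
Ccn1/Tbp (Nr1 shRNA) = 1865 / 3.995 = 466.83
Fold change = 466.83 / 25.453 = 18.3408
log2(18.3408) = 4.1970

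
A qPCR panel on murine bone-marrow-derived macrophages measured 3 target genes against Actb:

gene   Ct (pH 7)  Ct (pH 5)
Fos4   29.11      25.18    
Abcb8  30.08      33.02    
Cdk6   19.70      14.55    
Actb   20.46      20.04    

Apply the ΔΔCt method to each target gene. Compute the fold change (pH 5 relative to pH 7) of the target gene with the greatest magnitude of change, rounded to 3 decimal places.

Fos4: ΔΔCt = (25.18−20.04) − (29.11−20.46) = 5.14 − 8.65 = -3.51; fold change = 2^3.51 = 11.392
Abcb8: ΔΔCt = (33.02−20.04) − (30.08−20.46) = 12.98 − 9.62 = 3.36; fold change = 2^-3.36 = 0.097
Cdk6: ΔΔCt = (14.55−20.04) − (19.70−20.46) = -5.49 − (-0.76) = -4.73; fold change = 2^4.73 = 26.538
Cdk6 has the largest |ΔΔCt| = 4.73.

26.538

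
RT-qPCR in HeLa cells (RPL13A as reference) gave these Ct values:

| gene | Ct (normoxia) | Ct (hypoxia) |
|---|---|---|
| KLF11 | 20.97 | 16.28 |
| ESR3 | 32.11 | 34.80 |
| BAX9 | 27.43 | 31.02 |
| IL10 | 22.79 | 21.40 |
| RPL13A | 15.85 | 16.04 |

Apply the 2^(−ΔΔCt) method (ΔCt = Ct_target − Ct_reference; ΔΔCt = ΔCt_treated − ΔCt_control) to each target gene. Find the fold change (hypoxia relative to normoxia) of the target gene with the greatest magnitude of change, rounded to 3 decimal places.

29.446

KLF11: ΔΔCt = (16.28−16.04) − (20.97−15.85) = 0.24 − 5.12 = -4.88; fold change = 2^4.88 = 29.446
ESR3: ΔΔCt = (34.80−16.04) − (32.11−15.85) = 18.76 − 16.26 = 2.50; fold change = 2^-2.50 = 0.177
BAX9: ΔΔCt = (31.02−16.04) − (27.43−15.85) = 14.98 − 11.58 = 3.40; fold change = 2^-3.40 = 0.095
IL10: ΔΔCt = (21.40−16.04) − (22.79−15.85) = 5.36 − 6.94 = -1.58; fold change = 2^1.58 = 2.990
KLF11 has the largest |ΔΔCt| = 4.88.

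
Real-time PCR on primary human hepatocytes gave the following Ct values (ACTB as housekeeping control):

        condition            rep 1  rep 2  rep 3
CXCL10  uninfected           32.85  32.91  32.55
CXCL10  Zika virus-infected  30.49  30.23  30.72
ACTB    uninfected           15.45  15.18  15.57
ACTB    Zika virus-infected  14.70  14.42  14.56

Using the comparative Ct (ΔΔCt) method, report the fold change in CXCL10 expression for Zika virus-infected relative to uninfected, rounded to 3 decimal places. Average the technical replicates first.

Mean Ct: CXCL10 uninfected 32.770; CXCL10 Zika virus-infected 30.480; ACTB uninfected 15.400; ACTB Zika virus-infected 14.560
ΔCt(uninfected) = 32.770 − 15.400 = 17.370
ΔCt(Zika virus-infected) = 30.480 − 14.560 = 15.920
ΔΔCt = 15.920 − 17.370 = -1.450
Fold change = 2^(−(-1.450)) = 2^1.450 = 2.7321

2.732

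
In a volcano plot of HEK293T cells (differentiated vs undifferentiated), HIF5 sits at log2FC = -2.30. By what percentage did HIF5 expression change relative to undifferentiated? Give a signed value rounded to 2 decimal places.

Fold change = 2^(-2.30) = 0.2031
Percent change = (FC − 1) × 100% = (0.2031 − 1) × 100 = -79.69%

-79.69%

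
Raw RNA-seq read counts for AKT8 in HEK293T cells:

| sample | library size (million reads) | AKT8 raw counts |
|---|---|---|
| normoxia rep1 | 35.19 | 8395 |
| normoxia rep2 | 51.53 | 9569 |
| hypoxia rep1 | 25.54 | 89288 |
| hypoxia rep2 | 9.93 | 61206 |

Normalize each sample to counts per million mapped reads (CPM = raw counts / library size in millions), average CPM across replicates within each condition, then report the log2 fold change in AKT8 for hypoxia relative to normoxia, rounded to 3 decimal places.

CPM(normoxia rep1) = 8395 / 35.19 = 238.5621
CPM(normoxia rep2) = 9569 / 51.53 = 185.6977
CPM(hypoxia rep1) = 89288 / 25.54 = 3496.0063
CPM(hypoxia rep2) = 61206 / 9.93 = 6163.7462
mean CPM(normoxia) = 212.1299; mean CPM(hypoxia) = 4829.8762
Fold change = 4829.8762 / 212.1299 = 22.76849
log2(22.76849) = 4.5090

4.509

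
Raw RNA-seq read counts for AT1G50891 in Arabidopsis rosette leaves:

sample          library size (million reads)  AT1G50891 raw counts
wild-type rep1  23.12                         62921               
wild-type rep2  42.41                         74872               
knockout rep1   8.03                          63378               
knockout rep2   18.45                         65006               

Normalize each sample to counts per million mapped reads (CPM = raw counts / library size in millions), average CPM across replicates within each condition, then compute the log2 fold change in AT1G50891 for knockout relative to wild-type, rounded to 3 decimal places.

1.347

CPM(wild-type rep1) = 62921 / 23.12 = 2721.4965
CPM(wild-type rep2) = 74872 / 42.41 = 1765.4327
CPM(knockout rep1) = 63378 / 8.03 = 7892.6526
CPM(knockout rep2) = 65006 / 18.45 = 3523.3604
mean CPM(wild-type) = 2243.4646; mean CPM(knockout) = 5708.0065
Fold change = 5708.0065 / 2243.4646 = 2.54428
log2(2.54428) = 1.3473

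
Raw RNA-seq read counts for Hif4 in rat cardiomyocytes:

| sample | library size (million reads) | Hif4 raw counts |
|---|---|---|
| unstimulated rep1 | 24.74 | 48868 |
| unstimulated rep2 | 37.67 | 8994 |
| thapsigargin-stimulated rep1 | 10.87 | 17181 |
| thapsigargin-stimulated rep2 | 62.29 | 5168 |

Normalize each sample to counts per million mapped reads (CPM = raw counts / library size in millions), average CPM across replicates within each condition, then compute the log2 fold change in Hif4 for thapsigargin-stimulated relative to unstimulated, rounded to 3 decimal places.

CPM(unstimulated rep1) = 48868 / 24.74 = 1975.2627
CPM(unstimulated rep2) = 8994 / 37.67 = 238.7576
CPM(thapsigargin-stimulated rep1) = 17181 / 10.87 = 1580.5888
CPM(thapsigargin-stimulated rep2) = 5168 / 62.29 = 82.9668
mean CPM(unstimulated) = 1107.0102; mean CPM(thapsigargin-stimulated) = 831.7778
Fold change = 831.7778 / 1107.0102 = 0.75137
log2(0.75137) = -0.4124

-0.412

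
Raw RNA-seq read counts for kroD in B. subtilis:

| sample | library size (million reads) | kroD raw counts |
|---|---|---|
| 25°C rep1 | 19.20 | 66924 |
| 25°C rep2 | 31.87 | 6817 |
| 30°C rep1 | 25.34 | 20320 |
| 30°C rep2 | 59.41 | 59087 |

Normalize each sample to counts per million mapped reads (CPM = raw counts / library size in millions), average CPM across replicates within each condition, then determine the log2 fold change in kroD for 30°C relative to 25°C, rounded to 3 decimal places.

CPM(25°C rep1) = 66924 / 19.20 = 3485.6250
CPM(25°C rep2) = 6817 / 31.87 = 213.9002
CPM(30°C rep1) = 20320 / 25.34 = 801.8942
CPM(30°C rep2) = 59087 / 59.41 = 994.5632
mean CPM(25°C) = 1849.7626; mean CPM(30°C) = 898.2287
Fold change = 898.2287 / 1849.7626 = 0.48559
log2(0.48559) = -1.0422

-1.042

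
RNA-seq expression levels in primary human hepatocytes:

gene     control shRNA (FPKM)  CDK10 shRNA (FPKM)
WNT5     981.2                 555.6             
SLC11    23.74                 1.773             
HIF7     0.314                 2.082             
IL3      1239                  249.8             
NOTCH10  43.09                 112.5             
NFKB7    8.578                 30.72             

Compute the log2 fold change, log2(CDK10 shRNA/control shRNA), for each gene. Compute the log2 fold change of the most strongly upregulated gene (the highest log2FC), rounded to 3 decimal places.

log2(555.6/981.2) = -0.821  (WNT5)
log2(1.773/23.74) = -3.743  (SLC11)
log2(2.082/0.314) = 2.729  (HIF7)
log2(249.8/1239) = -2.310  (IL3)
log2(112.5/43.09) = 1.384  (NOTCH10)
log2(30.72/8.578) = 1.840  (NFKB7)
HIF7 is most strongly upregulated.

2.729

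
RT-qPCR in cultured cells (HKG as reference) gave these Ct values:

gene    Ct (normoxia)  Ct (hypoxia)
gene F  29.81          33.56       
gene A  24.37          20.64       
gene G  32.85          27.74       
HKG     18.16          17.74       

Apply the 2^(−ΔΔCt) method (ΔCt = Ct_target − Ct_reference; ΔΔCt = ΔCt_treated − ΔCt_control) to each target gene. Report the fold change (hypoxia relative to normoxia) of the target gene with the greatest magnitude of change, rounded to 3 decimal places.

25.813

gene F: ΔΔCt = (33.56−17.74) − (29.81−18.16) = 15.82 − 11.65 = 4.17; fold change = 2^-4.17 = 0.056
gene A: ΔΔCt = (20.64−17.74) − (24.37−18.16) = 2.90 − 6.21 = -3.31; fold change = 2^3.31 = 9.918
gene G: ΔΔCt = (27.74−17.74) − (32.85−18.16) = 10.00 − 14.69 = -4.69; fold change = 2^4.69 = 25.813
gene G has the largest |ΔΔCt| = 4.69.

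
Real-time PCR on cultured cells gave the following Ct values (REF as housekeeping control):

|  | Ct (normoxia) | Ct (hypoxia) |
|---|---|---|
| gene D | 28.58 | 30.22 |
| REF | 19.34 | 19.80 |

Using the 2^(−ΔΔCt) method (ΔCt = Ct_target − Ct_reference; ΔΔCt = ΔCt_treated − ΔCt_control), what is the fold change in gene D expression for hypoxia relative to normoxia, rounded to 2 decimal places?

0.44

ΔCt(normoxia) = 28.580 − 19.340 = 9.240
ΔCt(hypoxia) = 30.220 − 19.800 = 10.420
ΔΔCt = 10.420 − 9.240 = 1.180
Fold change = 2^(−1.180) = 0.441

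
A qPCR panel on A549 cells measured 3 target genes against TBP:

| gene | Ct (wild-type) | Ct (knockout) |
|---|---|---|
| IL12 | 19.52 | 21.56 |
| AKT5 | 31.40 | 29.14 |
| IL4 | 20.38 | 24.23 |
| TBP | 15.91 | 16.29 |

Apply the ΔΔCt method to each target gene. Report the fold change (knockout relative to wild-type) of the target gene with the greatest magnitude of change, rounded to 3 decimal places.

IL12: ΔΔCt = (21.56−16.29) − (19.52−15.91) = 5.27 − 3.61 = 1.66; fold change = 2^-1.66 = 0.316
AKT5: ΔΔCt = (29.14−16.29) − (31.40−15.91) = 12.85 − 15.49 = -2.64; fold change = 2^2.64 = 6.233
IL4: ΔΔCt = (24.23−16.29) − (20.38−15.91) = 7.94 − 4.47 = 3.47; fold change = 2^-3.47 = 0.090
IL4 has the largest |ΔΔCt| = 3.47.

0.090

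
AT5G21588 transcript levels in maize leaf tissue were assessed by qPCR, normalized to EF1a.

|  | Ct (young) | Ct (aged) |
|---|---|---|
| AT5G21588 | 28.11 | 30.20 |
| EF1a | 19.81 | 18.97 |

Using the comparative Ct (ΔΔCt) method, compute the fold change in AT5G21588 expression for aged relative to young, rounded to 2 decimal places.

ΔCt(young) = 28.110 − 19.810 = 8.300
ΔCt(aged) = 30.200 − 18.970 = 11.230
ΔΔCt = 11.230 − 8.300 = 2.930
Fold change = 2^(−2.930) = 0.131

0.13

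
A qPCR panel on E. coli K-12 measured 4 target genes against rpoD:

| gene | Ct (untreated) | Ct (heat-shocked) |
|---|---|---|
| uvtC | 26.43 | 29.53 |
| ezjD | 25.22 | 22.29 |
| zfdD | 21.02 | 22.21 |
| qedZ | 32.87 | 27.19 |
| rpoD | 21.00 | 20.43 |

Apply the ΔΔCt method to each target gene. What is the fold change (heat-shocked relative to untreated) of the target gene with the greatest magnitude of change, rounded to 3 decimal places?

34.535

uvtC: ΔΔCt = (29.53−20.43) − (26.43−21.00) = 9.10 − 5.43 = 3.67; fold change = 2^-3.67 = 0.079
ezjD: ΔΔCt = (22.29−20.43) − (25.22−21.00) = 1.86 − 4.22 = -2.36; fold change = 2^2.36 = 5.134
zfdD: ΔΔCt = (22.21−20.43) − (21.02−21.00) = 1.78 − 0.02 = 1.76; fold change = 2^-1.76 = 0.295
qedZ: ΔΔCt = (27.19−20.43) − (32.87−21.00) = 6.76 − 11.87 = -5.11; fold change = 2^5.11 = 34.535
qedZ has the largest |ΔΔCt| = 5.11.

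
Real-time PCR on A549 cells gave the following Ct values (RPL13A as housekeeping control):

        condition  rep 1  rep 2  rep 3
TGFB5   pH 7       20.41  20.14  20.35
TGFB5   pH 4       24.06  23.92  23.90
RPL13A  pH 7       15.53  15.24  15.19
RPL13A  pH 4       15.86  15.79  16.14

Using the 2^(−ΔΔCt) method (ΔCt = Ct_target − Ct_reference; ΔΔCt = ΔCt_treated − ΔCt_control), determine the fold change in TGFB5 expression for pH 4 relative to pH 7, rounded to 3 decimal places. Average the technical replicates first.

Mean Ct: TGFB5 pH 7 20.300; TGFB5 pH 4 23.960; RPL13A pH 7 15.320; RPL13A pH 4 15.930
ΔCt(pH 7) = 20.300 − 15.320 = 4.980
ΔCt(pH 4) = 23.960 − 15.930 = 8.030
ΔΔCt = 8.030 − 4.980 = 3.050
Fold change = 2^(−3.050) = 0.1207

0.121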